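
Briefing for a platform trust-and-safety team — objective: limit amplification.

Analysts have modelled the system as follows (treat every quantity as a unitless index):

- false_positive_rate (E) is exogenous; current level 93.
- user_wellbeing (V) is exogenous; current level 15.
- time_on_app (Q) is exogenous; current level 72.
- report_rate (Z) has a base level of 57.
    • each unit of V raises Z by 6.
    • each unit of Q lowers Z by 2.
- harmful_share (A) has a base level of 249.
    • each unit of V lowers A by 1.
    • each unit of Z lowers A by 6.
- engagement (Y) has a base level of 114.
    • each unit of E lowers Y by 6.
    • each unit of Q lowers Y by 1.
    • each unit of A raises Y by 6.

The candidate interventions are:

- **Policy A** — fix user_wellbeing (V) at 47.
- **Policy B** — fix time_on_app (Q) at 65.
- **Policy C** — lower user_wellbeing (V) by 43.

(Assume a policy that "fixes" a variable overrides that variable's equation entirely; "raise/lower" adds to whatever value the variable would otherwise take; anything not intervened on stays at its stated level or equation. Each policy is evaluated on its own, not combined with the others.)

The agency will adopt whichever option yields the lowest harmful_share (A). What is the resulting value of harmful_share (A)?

Policy A (V := 47):
  V = 47
  Q = 72
  Z = 57 + 6·47 − 2·72 = 195
  A = 249 − 47 − 6·195 = -968
Policy B (Q := 65):
  V = 15
  Q = 65
  Z = 57 + 6·15 − 2·65 = 17
  A = 249 − 15 − 6·17 = 132
Policy C (V − 43):
  V = 15 − 43 = -28
  Q = 72
  Z = 57 + 6·(-28) − 2·72 = -255
  A = 249 − (-28) − 6·(-255) = 1807
Comparing — Policy A: A=-968, Policy B: A=132, Policy C: A=1807. Lowest is -968 (Policy A).

-968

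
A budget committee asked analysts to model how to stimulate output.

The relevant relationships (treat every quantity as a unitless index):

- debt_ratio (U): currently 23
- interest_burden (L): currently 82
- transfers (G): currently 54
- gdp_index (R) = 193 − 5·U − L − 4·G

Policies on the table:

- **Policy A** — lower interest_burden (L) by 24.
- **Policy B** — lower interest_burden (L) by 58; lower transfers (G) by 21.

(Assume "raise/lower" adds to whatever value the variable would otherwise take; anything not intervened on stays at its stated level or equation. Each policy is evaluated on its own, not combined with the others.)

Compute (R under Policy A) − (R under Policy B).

-118

Policy A (L − 24):
  U = 23
  L = 82 − 24 = 58
  G = 54
  R = 193 − 5·23 − 58 − 4·54 = -196
Policy B (L − 58, G − 21):
  U = 23
  L = 82 − 58 = 24
  G = 54 − 21 = 33
  R = 193 − 5·23 − 24 − 4·33 = -78
R: -196 − (-78) = -118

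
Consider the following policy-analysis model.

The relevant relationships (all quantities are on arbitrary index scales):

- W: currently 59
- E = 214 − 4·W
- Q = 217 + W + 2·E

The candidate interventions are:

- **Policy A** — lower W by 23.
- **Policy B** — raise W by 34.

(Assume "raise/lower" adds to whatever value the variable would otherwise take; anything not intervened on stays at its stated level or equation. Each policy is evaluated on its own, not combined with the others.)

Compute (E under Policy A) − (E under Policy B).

Policy A (W − 23):
  W = 59 − 23 = 36
  E = 214 − 4·36 = 70
Policy B (W + 34):
  W = 59 + 34 = 93
  E = 214 − 4·93 = -158
E: 70 − (-158) = 228

228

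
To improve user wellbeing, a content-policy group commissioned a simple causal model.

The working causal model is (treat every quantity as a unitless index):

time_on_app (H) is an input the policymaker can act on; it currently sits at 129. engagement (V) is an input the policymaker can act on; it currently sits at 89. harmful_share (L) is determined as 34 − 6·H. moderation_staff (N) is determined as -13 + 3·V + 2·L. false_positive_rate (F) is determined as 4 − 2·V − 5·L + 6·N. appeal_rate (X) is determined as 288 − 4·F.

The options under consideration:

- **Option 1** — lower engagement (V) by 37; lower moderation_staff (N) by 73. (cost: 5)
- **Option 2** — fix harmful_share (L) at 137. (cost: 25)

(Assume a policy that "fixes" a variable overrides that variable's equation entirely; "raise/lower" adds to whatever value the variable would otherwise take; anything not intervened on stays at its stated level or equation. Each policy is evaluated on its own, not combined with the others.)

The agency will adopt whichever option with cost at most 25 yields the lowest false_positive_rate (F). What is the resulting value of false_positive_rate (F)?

Option 1 (V − 37, N − 73):
  H = 129
  V = 89 − 37 = 52
  L = 34 − 6·129 = -740
  N = -13 + 3·52 + 2·(-740) (−73 from intervention) = -1410
  F = 4 − 2·52 − 5·(-740) + 6·(-1410) = -4860
Option 2 (L := 137):
  H = 129
  V = 89
  L = 137
  N = -13 + 3·89 + 2·137 = 528
  F = 4 − 2·89 − 5·137 + 6·528 = 2309
Comparing — Option 1: F=-4860, Option 2: F=2309. Lowest is -4860 (Option 1).

-4860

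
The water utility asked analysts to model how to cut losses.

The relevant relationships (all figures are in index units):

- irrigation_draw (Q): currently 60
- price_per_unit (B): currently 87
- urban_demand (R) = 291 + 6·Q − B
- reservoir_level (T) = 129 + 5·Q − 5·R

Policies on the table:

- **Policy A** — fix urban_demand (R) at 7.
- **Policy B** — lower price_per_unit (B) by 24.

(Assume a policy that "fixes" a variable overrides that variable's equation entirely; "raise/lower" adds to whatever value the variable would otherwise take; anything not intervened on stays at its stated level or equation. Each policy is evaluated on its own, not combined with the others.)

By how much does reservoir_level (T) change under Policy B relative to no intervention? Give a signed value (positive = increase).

Baseline:
  Q = 60
  B = 87
  R = 291 + 6·60 − 87 = 564
  T = 129 + 5·60 − 5·564 = -2391
Policy B (B − 24):
  Q = 60
  B = 87 − 24 = 63
  R = 291 + 6·60 − 63 = 588
  T = 129 + 5·60 − 5·588 = -2511
Change in T: -2511 − (-2391) = -120

-120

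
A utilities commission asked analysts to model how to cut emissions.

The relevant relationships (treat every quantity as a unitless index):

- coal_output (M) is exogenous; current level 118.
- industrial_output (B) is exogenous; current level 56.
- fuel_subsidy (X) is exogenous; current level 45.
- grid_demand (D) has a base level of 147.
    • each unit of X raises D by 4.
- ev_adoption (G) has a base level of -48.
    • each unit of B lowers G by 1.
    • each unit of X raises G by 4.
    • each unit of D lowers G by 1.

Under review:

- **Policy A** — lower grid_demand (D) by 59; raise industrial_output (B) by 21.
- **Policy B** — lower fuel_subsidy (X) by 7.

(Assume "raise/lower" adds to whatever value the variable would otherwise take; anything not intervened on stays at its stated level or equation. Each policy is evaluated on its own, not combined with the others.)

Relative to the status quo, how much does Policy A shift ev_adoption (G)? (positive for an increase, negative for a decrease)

38

Baseline:
  B = 56
  X = 45
  D = 147 + 4·45 = 327
  G = -48 − 56 + 4·45 − 327 = -251
Policy A (D − 59, B + 21):
  B = 56 + 21 = 77
  X = 45
  D = 147 + 4·45 (−59 from intervention) = 268
  G = -48 − 77 + 4·45 − 268 = -213
Change in G: -213 − (-251) = 38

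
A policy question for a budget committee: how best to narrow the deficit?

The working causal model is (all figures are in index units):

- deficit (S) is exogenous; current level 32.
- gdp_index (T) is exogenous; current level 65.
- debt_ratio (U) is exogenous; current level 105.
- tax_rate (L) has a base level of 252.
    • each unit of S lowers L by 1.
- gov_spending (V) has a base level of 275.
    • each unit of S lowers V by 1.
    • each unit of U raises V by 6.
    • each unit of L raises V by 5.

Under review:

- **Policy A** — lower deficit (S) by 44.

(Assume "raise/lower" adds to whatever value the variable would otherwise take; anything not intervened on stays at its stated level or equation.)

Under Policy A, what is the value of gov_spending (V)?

2237

Policy A (S − 44):
  S = 32 − 44 = -12
  U = 105
  L = 252 − (-12) = 264
  V = 275 − (-12) + 6·105 + 5·264 = 2237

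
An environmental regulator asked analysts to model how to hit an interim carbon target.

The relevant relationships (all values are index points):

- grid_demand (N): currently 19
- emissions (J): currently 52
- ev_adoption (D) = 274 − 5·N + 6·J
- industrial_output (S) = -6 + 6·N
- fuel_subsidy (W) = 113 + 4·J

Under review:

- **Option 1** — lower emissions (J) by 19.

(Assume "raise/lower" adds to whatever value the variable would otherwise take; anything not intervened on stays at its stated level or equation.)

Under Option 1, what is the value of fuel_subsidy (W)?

Option 1 (J − 19):
  J = 52 − 19 = 33
  W = 113 + 4·33 = 245

245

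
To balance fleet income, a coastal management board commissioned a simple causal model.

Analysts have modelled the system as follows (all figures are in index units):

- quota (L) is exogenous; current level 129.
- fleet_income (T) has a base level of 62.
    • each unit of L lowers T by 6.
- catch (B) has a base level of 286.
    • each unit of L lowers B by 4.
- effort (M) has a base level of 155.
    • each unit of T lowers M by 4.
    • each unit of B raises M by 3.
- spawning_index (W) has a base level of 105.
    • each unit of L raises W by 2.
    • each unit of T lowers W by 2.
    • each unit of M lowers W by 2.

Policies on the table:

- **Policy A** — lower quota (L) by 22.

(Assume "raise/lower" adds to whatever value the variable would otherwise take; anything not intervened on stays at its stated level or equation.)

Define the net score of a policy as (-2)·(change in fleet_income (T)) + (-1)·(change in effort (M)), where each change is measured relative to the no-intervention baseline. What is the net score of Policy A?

0

Baseline:
  L = 129
  T = 62 − 6·129 = -712
  B = 286 − 4·129 = -230
  M = 155 − 4·(-712) + 3·(-230) = 2313
Policy A (L − 22):
  L = 129 − 22 = 107
  T = 62 − 6·107 = -580
  B = 286 − 4·107 = -142
  M = 155 − 4·(-580) + 3·(-142) = 2049
ΔT = -580 − (-712) = 132; ΔM = 2049 − 2313 = -264
Score = (-2)·132 + (-1)·(-264) = 0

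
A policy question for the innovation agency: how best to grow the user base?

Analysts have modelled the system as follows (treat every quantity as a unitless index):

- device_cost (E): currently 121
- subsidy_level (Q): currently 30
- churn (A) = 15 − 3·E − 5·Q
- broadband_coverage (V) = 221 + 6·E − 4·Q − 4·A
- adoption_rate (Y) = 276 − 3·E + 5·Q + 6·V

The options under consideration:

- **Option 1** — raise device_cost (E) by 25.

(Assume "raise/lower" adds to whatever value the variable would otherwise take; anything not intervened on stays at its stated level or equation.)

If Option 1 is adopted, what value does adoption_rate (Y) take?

Option 1 (E + 25):
  E = 121 + 25 = 146
  Q = 30
  A = 15 − 3·146 − 5·30 = -573
  V = 221 + 6·146 − 4·30 − 4·(-573) = 3269
  Y = 276 − 3·146 + 5·30 + 6·3269 = 19602

19602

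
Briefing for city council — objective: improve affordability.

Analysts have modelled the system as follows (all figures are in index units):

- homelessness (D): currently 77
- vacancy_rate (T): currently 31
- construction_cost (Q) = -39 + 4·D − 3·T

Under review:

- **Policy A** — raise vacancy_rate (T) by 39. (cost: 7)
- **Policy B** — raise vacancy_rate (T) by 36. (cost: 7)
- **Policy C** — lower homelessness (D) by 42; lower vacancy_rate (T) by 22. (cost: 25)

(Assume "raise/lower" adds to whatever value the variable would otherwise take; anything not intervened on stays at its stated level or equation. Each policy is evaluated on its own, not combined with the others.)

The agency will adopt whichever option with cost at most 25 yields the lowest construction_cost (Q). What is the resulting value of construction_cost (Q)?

Policy A (T + 39):
  D = 77
  T = 31 + 39 = 70
  Q = -39 + 4·77 − 3·70 = 59
Policy B (T + 36):
  D = 77
  T = 31 + 36 = 67
  Q = -39 + 4·77 − 3·67 = 68
Policy C (D − 42, T − 22):
  D = 77 − 42 = 35
  T = 31 − 22 = 9
  Q = -39 + 4·35 − 3·9 = 74
Comparing — Policy A: Q=59, Policy B: Q=68, Policy C: Q=74. Lowest is 59 (Policy A).

59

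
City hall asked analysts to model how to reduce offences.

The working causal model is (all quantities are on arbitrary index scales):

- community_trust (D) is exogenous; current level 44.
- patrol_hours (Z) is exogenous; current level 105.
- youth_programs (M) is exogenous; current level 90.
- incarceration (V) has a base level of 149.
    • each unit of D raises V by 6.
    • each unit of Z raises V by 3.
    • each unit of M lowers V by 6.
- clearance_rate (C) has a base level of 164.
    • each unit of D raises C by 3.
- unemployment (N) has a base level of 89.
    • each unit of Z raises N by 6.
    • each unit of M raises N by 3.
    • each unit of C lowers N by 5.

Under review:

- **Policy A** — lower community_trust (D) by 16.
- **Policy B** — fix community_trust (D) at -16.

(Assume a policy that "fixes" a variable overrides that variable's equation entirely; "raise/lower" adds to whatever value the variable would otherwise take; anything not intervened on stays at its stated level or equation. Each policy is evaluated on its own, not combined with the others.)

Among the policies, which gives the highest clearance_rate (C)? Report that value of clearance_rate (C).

Policy A (D − 16):
  D = 44 − 16 = 28
  C = 164 + 3·28 = 248
Policy B (D := -16):
  D = -16
  C = 164 + 3·(-16) = 116
Comparing — Policy A: C=248, Policy B: C=116. Highest is 248 (Policy A).

248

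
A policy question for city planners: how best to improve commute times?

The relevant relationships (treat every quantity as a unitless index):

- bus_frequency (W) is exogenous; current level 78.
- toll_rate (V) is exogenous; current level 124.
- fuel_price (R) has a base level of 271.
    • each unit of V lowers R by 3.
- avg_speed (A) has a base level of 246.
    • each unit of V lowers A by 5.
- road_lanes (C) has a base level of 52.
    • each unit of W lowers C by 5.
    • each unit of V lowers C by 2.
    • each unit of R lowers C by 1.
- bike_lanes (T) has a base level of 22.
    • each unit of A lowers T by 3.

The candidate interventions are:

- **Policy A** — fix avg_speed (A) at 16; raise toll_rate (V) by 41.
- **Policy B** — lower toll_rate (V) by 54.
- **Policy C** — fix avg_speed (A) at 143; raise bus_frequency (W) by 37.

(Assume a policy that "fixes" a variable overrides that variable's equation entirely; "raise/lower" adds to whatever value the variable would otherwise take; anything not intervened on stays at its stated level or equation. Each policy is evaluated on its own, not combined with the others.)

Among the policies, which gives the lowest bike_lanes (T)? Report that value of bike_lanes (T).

-407

Policy A (A := 16, V + 41):
  V = 124 + 41 = 165
  A = 16
  T = 22 − 3·16 = -26
Policy B (V − 54):
  V = 124 − 54 = 70
  A = 246 − 5·70 = -104
  T = 22 − 3·(-104) = 334
Policy C (A := 143, W + 37):
  V = 124
  A = 143
  T = 22 − 3·143 = -407
Comparing — Policy A: T=-26, Policy B: T=334, Policy C: T=-407. Lowest is -407 (Policy C).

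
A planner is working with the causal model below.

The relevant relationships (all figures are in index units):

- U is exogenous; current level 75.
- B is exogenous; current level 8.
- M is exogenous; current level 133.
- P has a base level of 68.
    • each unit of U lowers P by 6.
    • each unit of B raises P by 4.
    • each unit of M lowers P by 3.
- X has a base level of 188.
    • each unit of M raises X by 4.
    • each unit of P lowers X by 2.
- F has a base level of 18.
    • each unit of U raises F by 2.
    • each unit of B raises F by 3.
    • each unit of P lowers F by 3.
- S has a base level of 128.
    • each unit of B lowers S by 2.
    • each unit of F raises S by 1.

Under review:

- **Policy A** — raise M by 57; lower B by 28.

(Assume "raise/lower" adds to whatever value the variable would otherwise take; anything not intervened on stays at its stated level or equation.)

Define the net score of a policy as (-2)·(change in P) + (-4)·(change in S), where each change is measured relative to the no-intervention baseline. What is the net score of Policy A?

Baseline:
  U = 75
  B = 8
  M = 133
  P = 68 − 6·75 + 4·8 − 3·133 = -749
  F = 18 + 2·75 + 3·8 − 3·(-749) = 2439
  S = 128 − 2·8 + 2439 = 2551
Policy A (M + 57, B − 28):
  U = 75
  B = 8 − 28 = -20
  M = 133 + 57 = 190
  P = 68 − 6·75 + 4·(-20) − 3·190 = -1032
  F = 18 + 2·75 + 3·(-20) − 3·(-1032) = 3204
  S = 128 − 2·(-20) + 3204 = 3372
ΔP = -1032 − (-749) = -283; ΔS = 3372 − 2551 = 821
Score = (-2)·(-283) + (-4)·821 = -2718

-2718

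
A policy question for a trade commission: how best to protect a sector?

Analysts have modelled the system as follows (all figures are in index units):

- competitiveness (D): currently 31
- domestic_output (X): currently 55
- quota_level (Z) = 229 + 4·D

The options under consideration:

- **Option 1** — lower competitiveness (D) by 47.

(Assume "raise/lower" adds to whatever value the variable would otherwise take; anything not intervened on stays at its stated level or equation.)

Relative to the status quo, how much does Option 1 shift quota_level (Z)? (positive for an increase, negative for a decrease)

-188

Baseline:
  D = 31
  Z = 229 + 4·31 = 353
Option 1 (D − 47):
  D = 31 − 47 = -16
  Z = 229 + 4·(-16) = 165
Change in Z: 165 − 353 = -188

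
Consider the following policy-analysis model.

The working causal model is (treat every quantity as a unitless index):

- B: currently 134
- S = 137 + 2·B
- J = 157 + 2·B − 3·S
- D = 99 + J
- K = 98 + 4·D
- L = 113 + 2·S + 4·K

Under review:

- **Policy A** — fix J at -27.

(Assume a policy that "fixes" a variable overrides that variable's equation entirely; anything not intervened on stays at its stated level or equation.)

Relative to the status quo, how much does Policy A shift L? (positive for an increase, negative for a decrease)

12208

Baseline:
  B = 134
  S = 137 + 2·134 = 405
  J = 157 + 2·134 − 3·405 = -790
  D = 99 + (-790) = -691
  K = 98 + 4·(-691) = -2666
  L = 113 + 2·405 + 4·(-2666) = -9741
Policy A (J := -27):
  B = 134
  S = 137 + 2·134 = 405
  J = -27
  D = 99 + (-27) = 72
  K = 98 + 4·72 = 386
  L = 113 + 2·405 + 4·386 = 2467
Change in L: 2467 − (-9741) = 12208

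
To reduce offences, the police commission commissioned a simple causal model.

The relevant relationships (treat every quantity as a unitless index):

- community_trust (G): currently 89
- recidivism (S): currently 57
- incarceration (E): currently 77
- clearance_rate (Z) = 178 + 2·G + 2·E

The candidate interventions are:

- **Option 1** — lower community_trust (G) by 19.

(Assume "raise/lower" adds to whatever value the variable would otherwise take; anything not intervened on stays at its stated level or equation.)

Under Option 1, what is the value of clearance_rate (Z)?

472

Option 1 (G − 19):
  G = 89 − 19 = 70
  E = 77
  Z = 178 + 2·70 + 2·77 = 472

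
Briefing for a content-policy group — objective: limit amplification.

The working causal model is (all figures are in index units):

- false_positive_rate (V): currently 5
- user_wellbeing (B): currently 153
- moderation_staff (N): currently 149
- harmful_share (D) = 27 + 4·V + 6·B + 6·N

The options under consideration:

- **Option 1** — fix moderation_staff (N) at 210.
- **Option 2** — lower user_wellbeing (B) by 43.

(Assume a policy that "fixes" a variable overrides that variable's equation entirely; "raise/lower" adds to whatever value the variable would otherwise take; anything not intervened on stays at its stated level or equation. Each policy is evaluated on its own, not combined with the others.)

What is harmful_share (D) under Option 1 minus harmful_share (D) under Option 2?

624

Option 1 (N := 210):
  V = 5
  B = 153
  N = 210
  D = 27 + 4·5 + 6·153 + 6·210 = 2225
Option 2 (B − 43):
  V = 5
  B = 153 − 43 = 110
  N = 149
  D = 27 + 4·5 + 6·110 + 6·149 = 1601
D: 2225 − 1601 = 624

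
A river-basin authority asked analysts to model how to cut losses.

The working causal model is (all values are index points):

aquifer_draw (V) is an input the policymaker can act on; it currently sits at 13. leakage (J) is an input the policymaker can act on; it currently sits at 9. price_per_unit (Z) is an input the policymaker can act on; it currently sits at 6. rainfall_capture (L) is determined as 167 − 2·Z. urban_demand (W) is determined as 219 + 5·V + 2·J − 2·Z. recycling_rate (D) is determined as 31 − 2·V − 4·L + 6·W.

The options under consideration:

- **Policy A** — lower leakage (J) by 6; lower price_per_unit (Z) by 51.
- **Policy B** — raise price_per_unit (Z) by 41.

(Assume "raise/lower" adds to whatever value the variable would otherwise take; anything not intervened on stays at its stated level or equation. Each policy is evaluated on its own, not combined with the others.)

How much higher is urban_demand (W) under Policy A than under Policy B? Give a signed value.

172

Policy A (J − 6, Z − 51):
  V = 13
  J = 9 − 6 = 3
  Z = 6 − 51 = -45
  W = 219 + 5·13 + 2·3 − 2·(-45) = 380
Policy B (Z + 41):
  V = 13
  J = 9
  Z = 6 + 41 = 47
  W = 219 + 5·13 + 2·9 − 2·47 = 208
W: 380 − 208 = 172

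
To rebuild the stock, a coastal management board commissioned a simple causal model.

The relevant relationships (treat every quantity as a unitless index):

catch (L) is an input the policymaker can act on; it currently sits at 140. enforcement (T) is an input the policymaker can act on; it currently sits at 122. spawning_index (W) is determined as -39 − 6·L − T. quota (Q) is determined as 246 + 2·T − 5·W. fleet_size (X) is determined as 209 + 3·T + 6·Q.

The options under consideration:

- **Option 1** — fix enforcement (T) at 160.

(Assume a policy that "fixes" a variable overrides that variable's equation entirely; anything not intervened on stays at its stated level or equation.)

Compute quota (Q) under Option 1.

Option 1 (T := 160):
  L = 140
  T = 160
  W = -39 − 6·140 − 160 = -1039
  Q = 246 + 2·160 − 5·(-1039) = 5761

5761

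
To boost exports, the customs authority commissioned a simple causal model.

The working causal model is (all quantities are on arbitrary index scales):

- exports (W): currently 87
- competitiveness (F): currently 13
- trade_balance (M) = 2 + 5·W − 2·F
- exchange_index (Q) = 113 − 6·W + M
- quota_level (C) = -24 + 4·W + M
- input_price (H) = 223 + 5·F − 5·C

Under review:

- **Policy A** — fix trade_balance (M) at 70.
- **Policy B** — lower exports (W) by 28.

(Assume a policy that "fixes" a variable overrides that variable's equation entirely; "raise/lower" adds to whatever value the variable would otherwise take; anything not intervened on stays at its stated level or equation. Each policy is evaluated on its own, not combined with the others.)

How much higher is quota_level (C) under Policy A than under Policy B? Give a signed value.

-89

Policy A (M := 70):
  W = 87
  F = 13
  M = 70
  C = -24 + 4·87 + 70 = 394
Policy B (W − 28):
  W = 87 − 28 = 59
  F = 13
  M = 2 + 5·59 − 2·13 = 271
  C = -24 + 4·59 + 271 = 483
C: 394 − 483 = -89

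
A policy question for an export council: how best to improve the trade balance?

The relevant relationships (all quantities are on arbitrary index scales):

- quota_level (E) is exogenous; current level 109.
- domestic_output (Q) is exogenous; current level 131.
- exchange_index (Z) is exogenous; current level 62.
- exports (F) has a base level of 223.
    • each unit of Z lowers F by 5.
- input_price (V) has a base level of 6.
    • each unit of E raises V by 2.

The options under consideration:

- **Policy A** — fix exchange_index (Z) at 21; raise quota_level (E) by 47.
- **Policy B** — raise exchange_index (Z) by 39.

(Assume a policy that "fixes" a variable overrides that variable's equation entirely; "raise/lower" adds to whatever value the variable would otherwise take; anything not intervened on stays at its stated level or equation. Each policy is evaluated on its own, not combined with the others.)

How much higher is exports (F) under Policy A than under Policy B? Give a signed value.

400

Policy A (Z := 21, E + 47):
  Z = 21
  F = 223 − 5·21 = 118
Policy B (Z + 39):
  Z = 62 + 39 = 101
  F = 223 − 5·101 = -282
F: 118 − (-282) = 400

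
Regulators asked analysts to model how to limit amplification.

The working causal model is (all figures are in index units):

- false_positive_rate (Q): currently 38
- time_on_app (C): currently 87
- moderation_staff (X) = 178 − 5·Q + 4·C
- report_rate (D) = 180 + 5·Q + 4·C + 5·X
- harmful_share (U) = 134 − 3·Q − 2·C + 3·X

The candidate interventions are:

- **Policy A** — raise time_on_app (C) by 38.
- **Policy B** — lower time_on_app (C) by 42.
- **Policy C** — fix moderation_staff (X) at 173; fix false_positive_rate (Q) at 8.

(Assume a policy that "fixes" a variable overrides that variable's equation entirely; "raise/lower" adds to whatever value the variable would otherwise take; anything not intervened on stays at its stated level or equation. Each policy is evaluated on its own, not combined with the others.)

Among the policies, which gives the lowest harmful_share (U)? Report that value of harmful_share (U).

434

Policy A (C + 38):
  Q = 38
  C = 87 + 38 = 125
  X = 178 − 5·38 + 4·125 = 488
  U = 134 − 3·38 − 2·125 + 3·488 = 1234
Policy B (C − 42):
  Q = 38
  C = 87 − 42 = 45
  X = 178 − 5·38 + 4·45 = 168
  U = 134 − 3·38 − 2·45 + 3·168 = 434
Policy C (X := 173, Q := 8):
  Q = 8
  C = 87
  X = 173
  U = 134 − 3·8 − 2·87 + 3·173 = 455
Comparing — Policy A: U=1234, Policy B: U=434, Policy C: U=455. Lowest is 434 (Policy B).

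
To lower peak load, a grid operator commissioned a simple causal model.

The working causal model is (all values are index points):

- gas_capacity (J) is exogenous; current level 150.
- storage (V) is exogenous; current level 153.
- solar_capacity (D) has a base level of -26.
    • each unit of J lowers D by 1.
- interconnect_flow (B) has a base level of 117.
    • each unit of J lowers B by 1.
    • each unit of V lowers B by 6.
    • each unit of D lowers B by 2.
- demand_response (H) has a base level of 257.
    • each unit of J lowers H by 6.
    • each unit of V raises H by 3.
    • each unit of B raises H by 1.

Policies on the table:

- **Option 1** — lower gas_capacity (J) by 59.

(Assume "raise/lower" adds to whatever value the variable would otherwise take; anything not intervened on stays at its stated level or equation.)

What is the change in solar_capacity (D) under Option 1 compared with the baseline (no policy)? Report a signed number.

Baseline:
  J = 150
  D = -26 − 150 = -176
Option 1 (J − 59):
  J = 150 − 59 = 91
  D = -26 − 91 = -117
Change in D: -117 − (-176) = 59

59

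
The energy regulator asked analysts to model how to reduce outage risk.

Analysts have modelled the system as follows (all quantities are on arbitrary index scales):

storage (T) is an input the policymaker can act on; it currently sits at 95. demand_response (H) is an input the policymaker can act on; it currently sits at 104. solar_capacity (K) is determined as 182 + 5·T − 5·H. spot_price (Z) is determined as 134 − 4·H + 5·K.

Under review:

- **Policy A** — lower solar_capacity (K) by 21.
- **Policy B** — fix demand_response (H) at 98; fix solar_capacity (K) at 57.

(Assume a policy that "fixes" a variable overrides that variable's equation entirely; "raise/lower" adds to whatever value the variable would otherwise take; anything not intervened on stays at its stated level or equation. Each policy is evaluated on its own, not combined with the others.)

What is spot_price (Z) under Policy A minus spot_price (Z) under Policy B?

Policy A (K − 21):
  T = 95
  H = 104
  K = 182 + 5·95 − 5·104 (−21 from intervention) = 116
  Z = 134 − 4·104 + 5·116 = 298
Policy B (H := 98, K := 57):
  T = 95
  H = 98
  K = 57
  Z = 134 − 4·98 + 5·57 = 27
Z: 298 − 27 = 271

271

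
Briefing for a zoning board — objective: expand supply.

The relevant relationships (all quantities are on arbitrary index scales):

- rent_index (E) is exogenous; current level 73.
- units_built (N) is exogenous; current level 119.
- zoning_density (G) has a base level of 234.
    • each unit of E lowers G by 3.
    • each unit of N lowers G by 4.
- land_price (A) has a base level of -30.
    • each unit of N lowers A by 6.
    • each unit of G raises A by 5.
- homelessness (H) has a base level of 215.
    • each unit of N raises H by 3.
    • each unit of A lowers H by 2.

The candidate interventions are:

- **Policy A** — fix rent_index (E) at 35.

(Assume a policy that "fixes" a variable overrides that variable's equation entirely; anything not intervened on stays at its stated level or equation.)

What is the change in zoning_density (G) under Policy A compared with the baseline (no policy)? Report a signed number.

Baseline:
  E = 73
  N = 119
  G = 234 − 3·73 − 4·119 = -461
Policy A (E := 35):
  E = 35
  N = 119
  G = 234 − 3·35 − 4·119 = -347
Change in G: -347 − (-461) = 114

114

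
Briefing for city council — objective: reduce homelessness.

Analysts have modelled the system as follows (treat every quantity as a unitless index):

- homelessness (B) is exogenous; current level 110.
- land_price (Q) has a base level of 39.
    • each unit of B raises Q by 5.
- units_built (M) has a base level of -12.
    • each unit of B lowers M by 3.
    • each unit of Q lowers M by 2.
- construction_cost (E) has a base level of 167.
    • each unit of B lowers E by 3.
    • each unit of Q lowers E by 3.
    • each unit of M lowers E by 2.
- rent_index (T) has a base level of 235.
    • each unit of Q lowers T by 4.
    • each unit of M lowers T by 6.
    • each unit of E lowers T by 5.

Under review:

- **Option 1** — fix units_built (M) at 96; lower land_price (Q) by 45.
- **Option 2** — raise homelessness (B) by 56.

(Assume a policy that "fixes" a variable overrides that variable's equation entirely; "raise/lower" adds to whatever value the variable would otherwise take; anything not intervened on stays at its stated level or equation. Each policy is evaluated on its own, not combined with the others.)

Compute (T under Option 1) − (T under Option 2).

Option 1 (M := 96, Q − 45):
  B = 110
  Q = 39 + 5·110 (−45 from intervention) = 544
  M = 96
  E = 167 − 3·110 − 3·544 − 2·96 = -1987
  T = 235 − 4·544 − 6·96 − 5·(-1987) = 7418
Option 2 (B + 56):
  B = 110 + 56 = 166
  Q = 39 + 5·166 = 869
  M = -12 − 3·166 − 2·869 = -2248
  E = 167 − 3·166 − 3·869 − 2·(-2248) = 1558
  T = 235 − 4·869 − 6·(-2248) − 5·1558 = 2457
T: 7418 − 2457 = 4961

4961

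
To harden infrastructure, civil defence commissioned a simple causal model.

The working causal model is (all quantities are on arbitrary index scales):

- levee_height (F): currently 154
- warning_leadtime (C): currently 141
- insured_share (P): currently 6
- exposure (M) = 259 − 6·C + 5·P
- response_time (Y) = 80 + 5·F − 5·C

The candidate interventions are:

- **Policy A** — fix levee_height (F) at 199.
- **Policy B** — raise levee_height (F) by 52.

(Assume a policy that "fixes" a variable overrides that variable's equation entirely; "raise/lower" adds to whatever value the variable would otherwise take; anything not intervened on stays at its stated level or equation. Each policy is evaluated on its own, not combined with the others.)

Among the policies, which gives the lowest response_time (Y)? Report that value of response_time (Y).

370

Policy A (F := 199):
  F = 199
  C = 141
  Y = 80 + 5·199 − 5·141 = 370
Policy B (F + 52):
  F = 154 + 52 = 206
  C = 141
  Y = 80 + 5·206 − 5·141 = 405
Comparing — Policy A: Y=370, Policy B: Y=405. Lowest is 370 (Policy A).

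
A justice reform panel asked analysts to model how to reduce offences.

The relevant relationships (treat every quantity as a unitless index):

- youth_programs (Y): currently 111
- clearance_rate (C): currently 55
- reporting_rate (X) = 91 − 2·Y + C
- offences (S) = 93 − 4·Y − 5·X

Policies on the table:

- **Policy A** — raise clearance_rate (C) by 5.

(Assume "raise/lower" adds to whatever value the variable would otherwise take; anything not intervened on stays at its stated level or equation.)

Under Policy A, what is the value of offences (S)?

Policy A (C + 5):
  Y = 111
  C = 55 + 5 = 60
  X = 91 − 2·111 + 60 = -71
  S = 93 − 4·111 − 5·(-71) = 4

4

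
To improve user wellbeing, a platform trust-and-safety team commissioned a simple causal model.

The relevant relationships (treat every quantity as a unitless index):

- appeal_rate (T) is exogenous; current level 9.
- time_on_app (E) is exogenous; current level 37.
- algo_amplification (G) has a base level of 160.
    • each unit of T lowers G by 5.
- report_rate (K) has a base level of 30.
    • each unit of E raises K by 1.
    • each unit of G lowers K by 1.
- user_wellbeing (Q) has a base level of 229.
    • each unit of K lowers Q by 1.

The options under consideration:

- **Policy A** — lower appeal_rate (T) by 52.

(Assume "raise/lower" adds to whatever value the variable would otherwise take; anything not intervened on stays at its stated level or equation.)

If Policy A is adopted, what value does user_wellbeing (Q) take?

Policy A (T − 52):
  T = 9 − 52 = -43
  E = 37
  G = 160 − 5·(-43) = 375
  K = 30 + 37 − 375 = -308
  Q = 229 − (-308) = 537

537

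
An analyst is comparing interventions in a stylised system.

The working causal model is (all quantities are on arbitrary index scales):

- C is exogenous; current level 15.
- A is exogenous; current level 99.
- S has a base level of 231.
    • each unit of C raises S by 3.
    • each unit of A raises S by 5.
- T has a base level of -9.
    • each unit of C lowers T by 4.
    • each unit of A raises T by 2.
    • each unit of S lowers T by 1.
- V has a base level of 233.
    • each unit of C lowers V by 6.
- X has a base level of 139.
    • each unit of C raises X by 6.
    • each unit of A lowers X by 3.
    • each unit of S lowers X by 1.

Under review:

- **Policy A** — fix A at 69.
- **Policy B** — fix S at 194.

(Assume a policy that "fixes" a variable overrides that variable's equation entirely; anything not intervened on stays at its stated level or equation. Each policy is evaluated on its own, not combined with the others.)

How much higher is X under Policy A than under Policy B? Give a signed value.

Policy A (A := 69):
  C = 15
  A = 69
  S = 231 + 3·15 + 5·69 = 621
  X = 139 + 6·15 − 3·69 − 621 = -599
Policy B (S := 194):
  C = 15
  A = 99
  S = 194
  X = 139 + 6·15 − 3·99 − 194 = -262
X: -599 − (-262) = -337

-337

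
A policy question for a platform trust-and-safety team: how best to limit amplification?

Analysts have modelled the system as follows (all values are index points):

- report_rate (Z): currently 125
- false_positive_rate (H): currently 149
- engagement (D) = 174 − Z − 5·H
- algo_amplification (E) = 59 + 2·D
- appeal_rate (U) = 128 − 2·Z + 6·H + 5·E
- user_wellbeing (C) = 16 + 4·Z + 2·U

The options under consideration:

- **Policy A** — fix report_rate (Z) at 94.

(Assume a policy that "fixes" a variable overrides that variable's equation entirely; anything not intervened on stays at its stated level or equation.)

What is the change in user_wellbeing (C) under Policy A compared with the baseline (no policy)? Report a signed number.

Baseline:
  Z = 125
  H = 149
  D = 174 − 125 − 5·149 = -696
  E = 59 + 2·(-696) = -1333
  U = 128 − 2·125 + 6·149 + 5·(-1333) = -5893
  C = 16 + 4·125 + 2·(-5893) = -11270
Policy A (Z := 94):
  Z = 94
  H = 149
  D = 174 − 94 − 5·149 = -665
  E = 59 + 2·(-665) = -1271
  U = 128 − 2·94 + 6·149 + 5·(-1271) = -5521
  C = 16 + 4·94 + 2·(-5521) = -10650
Change in C: -10650 − (-11270) = 620

620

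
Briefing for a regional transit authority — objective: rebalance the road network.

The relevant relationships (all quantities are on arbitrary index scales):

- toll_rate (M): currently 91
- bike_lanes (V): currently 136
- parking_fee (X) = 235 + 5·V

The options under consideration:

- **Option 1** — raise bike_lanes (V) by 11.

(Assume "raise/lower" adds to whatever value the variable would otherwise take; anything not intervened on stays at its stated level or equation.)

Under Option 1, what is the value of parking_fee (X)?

Option 1 (V + 11):
  V = 136 + 11 = 147
  X = 235 + 5·147 = 970

970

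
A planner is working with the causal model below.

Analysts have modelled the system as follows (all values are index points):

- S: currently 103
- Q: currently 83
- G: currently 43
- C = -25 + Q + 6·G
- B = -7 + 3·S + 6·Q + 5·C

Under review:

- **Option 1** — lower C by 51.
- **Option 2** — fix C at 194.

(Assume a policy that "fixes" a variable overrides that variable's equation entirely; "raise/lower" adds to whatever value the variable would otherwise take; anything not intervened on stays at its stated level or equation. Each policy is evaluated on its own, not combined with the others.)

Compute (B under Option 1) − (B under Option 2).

Option 1 (C − 51):
  S = 103
  Q = 83
  G = 43
  C = -25 + 83 + 6·43 (−51 from intervention) = 265
  B = -7 + 3·103 + 6·83 + 5·265 = 2125
Option 2 (C := 194):
  S = 103
  Q = 83
  G = 43
  C = 194
  B = -7 + 3·103 + 6·83 + 5·194 = 1770
B: 2125 − 1770 = 355

355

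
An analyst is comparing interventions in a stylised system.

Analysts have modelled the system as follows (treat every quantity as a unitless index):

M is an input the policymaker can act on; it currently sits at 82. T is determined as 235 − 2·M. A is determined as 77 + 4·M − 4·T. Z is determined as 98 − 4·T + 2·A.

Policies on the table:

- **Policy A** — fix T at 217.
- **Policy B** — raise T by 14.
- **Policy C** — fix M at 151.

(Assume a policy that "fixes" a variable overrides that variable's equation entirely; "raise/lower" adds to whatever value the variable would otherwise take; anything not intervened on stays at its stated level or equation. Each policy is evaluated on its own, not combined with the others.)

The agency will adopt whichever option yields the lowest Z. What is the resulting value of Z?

-1696

Policy A (T := 217):
  M = 82
  T = 217
  A = 77 + 4·82 − 4·217 = -463
  Z = 98 − 4·217 + 2·(-463) = -1696
Policy B (T + 14):
  M = 82
  T = 235 − 2·82 (+14 from intervention) = 85
  A = 77 + 4·82 − 4·85 = 65
  Z = 98 − 4·85 + 2·65 = -112
Policy C (M := 151):
  M = 151
  T = 235 − 2·151 = -67
  A = 77 + 4·151 − 4·(-67) = 949
  Z = 98 − 4·(-67) + 2·949 = 2264
Comparing — Policy A: Z=-1696, Policy B: Z=-112, Policy C: Z=2264. Lowest is -1696 (Policy A).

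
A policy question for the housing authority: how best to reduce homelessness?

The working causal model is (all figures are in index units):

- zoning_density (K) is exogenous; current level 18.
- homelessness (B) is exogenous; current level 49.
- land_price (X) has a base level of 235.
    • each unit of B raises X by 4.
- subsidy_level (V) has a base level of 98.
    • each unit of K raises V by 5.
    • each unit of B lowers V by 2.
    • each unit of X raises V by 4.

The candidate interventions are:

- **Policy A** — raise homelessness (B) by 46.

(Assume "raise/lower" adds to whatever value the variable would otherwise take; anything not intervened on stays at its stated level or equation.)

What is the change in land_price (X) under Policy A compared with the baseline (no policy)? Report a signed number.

Baseline:
  B = 49
  X = 235 + 4·49 = 431
Policy A (B + 46):
  B = 49 + 46 = 95
  X = 235 + 4·95 = 615
Change in X: 615 − 431 = 184

184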